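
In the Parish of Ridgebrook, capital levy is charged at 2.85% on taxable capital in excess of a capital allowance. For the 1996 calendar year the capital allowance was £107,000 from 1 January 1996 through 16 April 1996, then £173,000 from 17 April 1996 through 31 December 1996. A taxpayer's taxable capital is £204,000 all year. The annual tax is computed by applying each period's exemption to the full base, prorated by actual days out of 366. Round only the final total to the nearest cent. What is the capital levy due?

1 January – 16 April 1996: 107 days, exemption £107,000 → (£204,000 − £107,000) × 2.85% × 107/366 = £808.2008
17 April – 31 December 1996: 259 days, exemption £173,000 → (£204,000 − £173,000) × 2.85% × 259/366 = £625.2090
Total = £1,433.4098

£1,433.41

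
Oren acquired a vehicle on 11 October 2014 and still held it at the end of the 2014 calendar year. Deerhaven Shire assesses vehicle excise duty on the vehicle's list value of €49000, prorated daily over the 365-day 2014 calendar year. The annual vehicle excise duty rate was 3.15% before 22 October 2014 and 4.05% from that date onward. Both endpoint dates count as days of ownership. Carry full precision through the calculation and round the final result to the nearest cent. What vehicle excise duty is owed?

11 October – 21 October 2014: 11 days at 3.15% → €49000 × 3.15% × 11/365 = €46.5164
22 October – 31 December 2014: 71 days at 4.05% → €49000 × 4.05% × 71/365 = €386.0260
Total = €432.5425

€432.54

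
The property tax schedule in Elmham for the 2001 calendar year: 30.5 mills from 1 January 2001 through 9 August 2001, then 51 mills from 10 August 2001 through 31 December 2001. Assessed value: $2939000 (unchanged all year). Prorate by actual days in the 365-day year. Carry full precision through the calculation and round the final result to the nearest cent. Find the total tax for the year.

$113409.17

1 January – 9 August 2001: 221 days at 30.5 mills → $2939000 × 3.05% × 221/365 = $54274.8753
10 August – 31 December 2001: 144 days at 51 mills → $2939000 × 5.1% × 144/365 = $59134.2904
Total = $113409.1658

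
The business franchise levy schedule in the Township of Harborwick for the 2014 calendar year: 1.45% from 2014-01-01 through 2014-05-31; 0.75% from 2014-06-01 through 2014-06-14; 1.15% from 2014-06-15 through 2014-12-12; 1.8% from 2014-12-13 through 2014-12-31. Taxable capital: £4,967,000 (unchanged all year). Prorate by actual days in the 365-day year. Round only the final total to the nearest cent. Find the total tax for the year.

£64,203.58

2014-01-01 to 2014-05-31: 151 days at 1.45% → £4,967,000 × 1.45% × 151/365 = £29,795.1959
2014-06-01 to 2014-06-14: 14 days at 0.75% → £4,967,000 × 0.75% × 14/365 = £1,428.8630
2014-06-15 to 2014-12-12: 181 days at 1.15% → £4,967,000 × 1.15% × 181/365 = £28,325.5082
2014-12-13 to 2014-12-31: 19 days at 1.8% → £4,967,000 × 1.8% × 19/365 = £4,654.0110
Total = £64,203.5781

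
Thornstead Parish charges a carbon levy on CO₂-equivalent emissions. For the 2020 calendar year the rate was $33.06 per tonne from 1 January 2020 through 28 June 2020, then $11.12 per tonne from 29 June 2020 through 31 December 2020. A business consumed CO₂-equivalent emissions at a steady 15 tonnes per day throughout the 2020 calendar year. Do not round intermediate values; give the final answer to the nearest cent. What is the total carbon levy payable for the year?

1 January – 28 June 2020: 180 days × 15 tonnes/day = 2,700 tonnes at $33.06/tonne → $89,262.00
29 June – 31 December 2020: 186 days × 15 tonnes/day = 2,790 tonnes at $11.12/tonne → $31,024.80

$120,286.80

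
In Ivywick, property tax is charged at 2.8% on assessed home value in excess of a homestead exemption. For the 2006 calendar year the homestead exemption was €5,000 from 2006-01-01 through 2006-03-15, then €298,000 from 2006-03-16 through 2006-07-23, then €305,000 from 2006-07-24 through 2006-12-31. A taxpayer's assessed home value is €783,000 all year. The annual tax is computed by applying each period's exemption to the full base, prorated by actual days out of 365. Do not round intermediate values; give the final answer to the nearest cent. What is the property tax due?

€15,156.82

2006-01-01 to 2006-03-15: 74 days, exemption €5,000 → (€783,000 − €5,000) × 2.8% × 74/365 = €4,416.4822
2006-03-16 to 2006-07-23: 130 days, exemption €298,000 → (€783,000 − €298,000) × 2.8% × 130/365 = €4,836.7123
2006-07-24 to 2006-12-31: 161 days, exemption €305,000 → (€783,000 − €305,000) × 2.8% × 161/365 = €5,903.6274
Total = €15,156.8219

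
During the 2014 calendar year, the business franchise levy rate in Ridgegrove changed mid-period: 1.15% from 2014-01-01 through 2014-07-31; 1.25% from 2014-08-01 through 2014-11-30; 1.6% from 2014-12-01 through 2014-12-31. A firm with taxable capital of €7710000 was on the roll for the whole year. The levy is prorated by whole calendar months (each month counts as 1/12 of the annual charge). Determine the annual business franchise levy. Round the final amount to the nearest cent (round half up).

2014-01-01 to 2014-07-31: 7 months at 1.15% → €7710000 × 1.15% × 7/12 = €51721.2500
2014-08-01 to 2014-11-30: 4 months at 1.25% → €7710000 × 1.25% × 4/12 = €32125.0000
2014-12-01 to 2014-12-31: 1 month at 1.6% → €7710000 × 1.6% × 1/12 = €10280.0000
Total = €94126.2500

€94126.25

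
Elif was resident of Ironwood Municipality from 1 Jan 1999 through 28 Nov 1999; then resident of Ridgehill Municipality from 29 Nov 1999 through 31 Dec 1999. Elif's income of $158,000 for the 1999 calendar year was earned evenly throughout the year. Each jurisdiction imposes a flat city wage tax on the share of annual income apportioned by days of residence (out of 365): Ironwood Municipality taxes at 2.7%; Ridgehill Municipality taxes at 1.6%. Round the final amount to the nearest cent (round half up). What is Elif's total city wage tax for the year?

Ironwood Municipality, 1 Jan – 28 Nov 1999: 332 days → $158,000 × 2.7% × 332/365 = $3,880.3068
Ridgehill Municipality, 29 Nov – 31 Dec 1999: 33 days → $158,000 × 1.6% × 33/365 = $228.5589
Total = $4,108.8658

$4,108.87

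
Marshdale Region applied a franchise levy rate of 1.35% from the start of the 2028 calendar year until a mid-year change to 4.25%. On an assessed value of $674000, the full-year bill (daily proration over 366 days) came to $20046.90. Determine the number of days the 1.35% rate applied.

Let d = days at the first rate; then 366 − d days at the second rate.
$674000 × [1.35%·d + 4.25%·(366−d)] / 366 = $20046.90
Solving gives d = 161, so the new rate took effect on 10 June 2028.

161 days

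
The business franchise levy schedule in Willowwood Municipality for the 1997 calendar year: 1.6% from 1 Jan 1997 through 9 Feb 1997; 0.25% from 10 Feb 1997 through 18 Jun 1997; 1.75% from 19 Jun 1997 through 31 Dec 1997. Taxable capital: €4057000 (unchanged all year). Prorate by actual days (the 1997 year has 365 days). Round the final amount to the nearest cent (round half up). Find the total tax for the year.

1 Jan – 9 Feb 1997: 40 days at 1.6% → €4057000 × 1.6% × 40/365 = €7113.6438
10 Feb – 18 Jun 1997: 129 days at 0.25% → €4057000 × 0.25% × 129/365 = €3584.6096
19 Jun – 31 Dec 1997: 196 days at 1.75% → €4057000 × 1.75% × 196/365 = €38124.6849
Total = €48822.9384

€48822.94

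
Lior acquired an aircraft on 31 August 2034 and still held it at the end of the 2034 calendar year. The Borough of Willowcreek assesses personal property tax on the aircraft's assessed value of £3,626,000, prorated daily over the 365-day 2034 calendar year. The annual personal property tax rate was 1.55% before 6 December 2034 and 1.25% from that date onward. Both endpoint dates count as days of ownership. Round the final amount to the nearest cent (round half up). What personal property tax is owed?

£18,164.77

31 August – 5 December 2034: 97 days at 1.55% → £3,626,000 × 1.55% × 97/365 = £14,936.1397
6 December – 31 December 2034: 26 days at 1.25% → £3,626,000 × 1.25% × 26/365 = £3,228.6301
Total = £18,164.7699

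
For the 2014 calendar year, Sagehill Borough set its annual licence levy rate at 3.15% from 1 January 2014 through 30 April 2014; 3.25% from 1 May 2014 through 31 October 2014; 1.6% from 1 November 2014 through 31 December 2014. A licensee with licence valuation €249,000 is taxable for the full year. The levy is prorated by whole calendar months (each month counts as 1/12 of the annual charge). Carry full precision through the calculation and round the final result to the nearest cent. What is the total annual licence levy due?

1 January – 30 April 2014: 4 months at 3.15% → €249,000 × 3.15% × 4/12 = €2,614.5000
1 May – 31 October 2014: 6 months at 3.25% → €249,000 × 3.25% × 6/12 = €4,046.2500
1 November – 31 December 2014: 2 months at 1.6% → €249,000 × 1.6% × 2/12 = €664.0000
Total = €7,324.7500

€7,324.75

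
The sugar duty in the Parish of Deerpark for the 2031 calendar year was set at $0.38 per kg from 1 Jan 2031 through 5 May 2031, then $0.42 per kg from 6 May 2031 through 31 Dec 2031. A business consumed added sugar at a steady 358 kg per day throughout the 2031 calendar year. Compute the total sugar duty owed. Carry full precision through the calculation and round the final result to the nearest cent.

1 Jan – 5 May 2031: 125 days × 358 kg/day = 44,750 kg at $0.38/kg → $17,005.00
6 May – 31 Dec 2031: 240 days × 358 kg/day = 85,920 kg at $0.42/kg → $36,086.40

$53,091.40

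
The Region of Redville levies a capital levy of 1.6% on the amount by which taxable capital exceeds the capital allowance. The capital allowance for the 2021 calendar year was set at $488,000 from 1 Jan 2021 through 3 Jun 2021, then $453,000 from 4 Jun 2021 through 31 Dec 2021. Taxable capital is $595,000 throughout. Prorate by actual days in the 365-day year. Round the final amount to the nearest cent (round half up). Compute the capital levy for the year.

$2,035.73

1 Jan – 3 Jun 2021: 154 days, exemption $488,000 → ($595,000 − $488,000) × 1.6% × 154/365 = $722.3233
4 Jun – 31 Dec 2021: 211 days, exemption $453,000 → ($595,000 − $453,000) × 1.6% × 211/365 = $1,313.4027
Total = $2,035.7260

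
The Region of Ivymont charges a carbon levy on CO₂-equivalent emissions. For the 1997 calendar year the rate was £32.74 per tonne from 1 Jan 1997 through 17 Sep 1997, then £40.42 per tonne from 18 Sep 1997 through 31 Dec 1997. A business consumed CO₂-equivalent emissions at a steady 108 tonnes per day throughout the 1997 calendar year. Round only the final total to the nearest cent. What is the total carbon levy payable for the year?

£1,377,702.00

1 Jan – 17 Sep 1997: 260 days × 108 tonnes/day = 28,080 tonnes at £32.74/tonne → £919,339.20
18 Sep – 31 Dec 1997: 105 days × 108 tonnes/day = 11,340 tonnes at £40.42/tonne → £458,362.80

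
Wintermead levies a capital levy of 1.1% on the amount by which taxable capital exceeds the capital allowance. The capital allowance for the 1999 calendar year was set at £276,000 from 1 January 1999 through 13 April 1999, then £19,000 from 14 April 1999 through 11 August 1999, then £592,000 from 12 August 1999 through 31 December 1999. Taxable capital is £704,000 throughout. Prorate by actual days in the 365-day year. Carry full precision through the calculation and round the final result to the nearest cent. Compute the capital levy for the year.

1 January – 13 April 1999: 103 days, exemption £276,000 → (£704,000 − £276,000) × 1.1% × 103/365 = £1,328.5589
14 April – 11 August 1999: 120 days, exemption £19,000 → (£704,000 − £19,000) × 1.1% × 120/365 = £2,477.2603
12 August – 31 December 1999: 142 days, exemption £592,000 → (£704,000 − £592,000) × 1.1% × 142/365 = £479.2986
Total = £4,285.1178

£4,285.12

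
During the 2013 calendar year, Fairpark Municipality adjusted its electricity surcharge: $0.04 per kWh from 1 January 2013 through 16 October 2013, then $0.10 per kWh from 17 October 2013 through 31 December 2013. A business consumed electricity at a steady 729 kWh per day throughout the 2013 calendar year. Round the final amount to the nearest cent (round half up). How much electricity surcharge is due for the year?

$13,967.64

1 January – 16 October 2013: 289 days × 729 kWh/day = 210,681 kWh at $0.04/kWh → $8,427.24
17 October – 31 December 2013: 76 days × 729 kWh/day = 55,404 kWh at $0.10/kWh → $5,540.40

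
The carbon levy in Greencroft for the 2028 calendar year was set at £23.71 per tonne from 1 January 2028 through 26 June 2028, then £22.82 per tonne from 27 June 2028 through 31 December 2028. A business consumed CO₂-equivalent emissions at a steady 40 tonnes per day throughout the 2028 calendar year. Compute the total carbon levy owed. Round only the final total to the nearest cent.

£340,421.60

1 January – 26 June 2028: 178 days × 40 tonnes/day = 7,120 tonnes at £23.71/tonne → £168,815.20
27 June – 31 December 2028: 188 days × 40 tonnes/day = 7,520 tonnes at £22.82/tonne → £171,606.40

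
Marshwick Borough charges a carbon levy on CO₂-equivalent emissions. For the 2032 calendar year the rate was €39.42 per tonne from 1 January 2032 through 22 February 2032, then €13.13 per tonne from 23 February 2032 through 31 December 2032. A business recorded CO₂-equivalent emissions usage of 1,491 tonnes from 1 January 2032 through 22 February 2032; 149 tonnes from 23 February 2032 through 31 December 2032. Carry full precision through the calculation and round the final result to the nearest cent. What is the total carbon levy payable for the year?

€60731.59

1 January – 22 February 2032: 1,491 tonnes at €39.42/tonne → €58775.22
23 February – 31 December 2032: 149 tonnes at €13.13/tonne → €1956.37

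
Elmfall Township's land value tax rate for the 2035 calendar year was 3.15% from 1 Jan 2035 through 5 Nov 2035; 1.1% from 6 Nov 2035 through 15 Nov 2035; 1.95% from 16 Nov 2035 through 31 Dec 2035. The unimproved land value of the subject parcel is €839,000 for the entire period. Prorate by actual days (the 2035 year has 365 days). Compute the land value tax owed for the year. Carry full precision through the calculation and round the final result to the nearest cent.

1 Jan – 5 Nov 2035: 309 days at 3.15% → €839,000 × 3.15% × 309/365 = €22,373.7164
6 Nov – 15 Nov 2035: 10 days at 1.1% → €839,000 × 1.1% × 10/365 = €252.8493
16 Nov – 31 Dec 2035: 46 days at 1.95% → €839,000 × 1.95% × 46/365 = €2,061.8712
Total = €24,688.4370

€24,688.44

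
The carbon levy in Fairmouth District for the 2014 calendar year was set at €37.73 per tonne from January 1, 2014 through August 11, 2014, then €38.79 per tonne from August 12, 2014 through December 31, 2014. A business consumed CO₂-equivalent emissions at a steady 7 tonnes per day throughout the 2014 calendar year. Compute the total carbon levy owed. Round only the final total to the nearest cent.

January 1 – August 11, 2014: 223 days × 7 tonnes/day = 1,561 tonnes at €37.73/tonne → €58896.53
August 12 – December 31, 2014: 142 days × 7 tonnes/day = 994 tonnes at €38.79/tonne → €38557.26

€97453.79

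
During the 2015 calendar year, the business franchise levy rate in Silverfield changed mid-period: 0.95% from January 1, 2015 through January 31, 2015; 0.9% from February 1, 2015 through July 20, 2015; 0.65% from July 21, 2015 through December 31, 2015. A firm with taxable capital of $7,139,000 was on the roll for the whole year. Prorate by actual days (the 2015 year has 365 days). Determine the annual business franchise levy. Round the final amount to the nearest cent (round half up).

January 1 – January 31, 2015: 31 days at 0.95% → $7,139,000 × 0.95% × 31/365 = $5,760.0973
February 1 – July 20, 2015: 170 days at 0.9% → $7,139,000 × 0.9% × 170/365 = $29,925.1233
July 21 – December 31, 2015: 164 days at 0.65% → $7,139,000 × 0.65% × 164/365 = $20,849.7918
Total = $56,535.0123

$56,535.01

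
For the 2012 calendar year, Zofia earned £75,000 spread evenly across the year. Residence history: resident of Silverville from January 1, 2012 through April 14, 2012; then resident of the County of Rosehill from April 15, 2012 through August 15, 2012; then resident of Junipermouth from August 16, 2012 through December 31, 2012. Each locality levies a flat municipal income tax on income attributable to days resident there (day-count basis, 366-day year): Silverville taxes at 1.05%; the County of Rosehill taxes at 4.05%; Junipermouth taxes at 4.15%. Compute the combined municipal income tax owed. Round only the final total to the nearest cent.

Silverville, January 1 – April 14, 2012: 105 days → £75,000 × 1.05% × 105/366 = £225.9221
The County of Rosehill, April 15 – August 15, 2012: 123 days → £75,000 × 4.05% × 123/366 = £1,020.7992
Junipermouth, August 16 – December 31, 2012: 138 days → £75,000 × 4.15% × 138/366 = £1,173.5656
Total = £2,420.2869

£2,420.29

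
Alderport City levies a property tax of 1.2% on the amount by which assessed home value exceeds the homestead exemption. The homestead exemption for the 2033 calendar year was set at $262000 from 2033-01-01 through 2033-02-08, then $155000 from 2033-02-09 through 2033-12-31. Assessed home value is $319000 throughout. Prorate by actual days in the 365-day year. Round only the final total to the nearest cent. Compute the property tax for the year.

2033-01-01 to 2033-02-08: 39 days, exemption $262000 → ($319000 − $262000) × 1.2% × 39/365 = $73.0849
2033-02-09 to 2033-12-31: 326 days, exemption $155000 → ($319000 − $155000) × 1.2% × 326/365 = $1757.7205
Total = $1830.8055

$1830.81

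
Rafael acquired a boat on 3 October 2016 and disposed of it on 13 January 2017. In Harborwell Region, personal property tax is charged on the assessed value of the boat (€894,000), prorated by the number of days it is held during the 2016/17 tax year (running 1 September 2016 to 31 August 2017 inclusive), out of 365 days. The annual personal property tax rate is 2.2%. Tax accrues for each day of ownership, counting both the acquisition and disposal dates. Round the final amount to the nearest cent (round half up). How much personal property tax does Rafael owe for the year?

€5,550.15

Days held (3 October 2016 – 13 January 2017): 103 out of 365
Tax = €894,000 × 2.2% × 103/365 = €5,550.1479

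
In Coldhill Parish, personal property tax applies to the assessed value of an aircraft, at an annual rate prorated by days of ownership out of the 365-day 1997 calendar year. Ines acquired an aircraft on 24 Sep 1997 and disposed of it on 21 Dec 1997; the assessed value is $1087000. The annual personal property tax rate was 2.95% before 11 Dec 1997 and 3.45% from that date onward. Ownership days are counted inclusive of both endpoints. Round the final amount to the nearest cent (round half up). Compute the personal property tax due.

24 Sep – 10 Dec 1997: 78 days at 2.95% → $1087000 × 2.95% × 78/365 = $6852.5671
11 Dec – 21 Dec 1997: 11 days at 3.45% → $1087000 × 3.45% × 11/365 = $1130.1822
Total = $7982.7493

$7982.75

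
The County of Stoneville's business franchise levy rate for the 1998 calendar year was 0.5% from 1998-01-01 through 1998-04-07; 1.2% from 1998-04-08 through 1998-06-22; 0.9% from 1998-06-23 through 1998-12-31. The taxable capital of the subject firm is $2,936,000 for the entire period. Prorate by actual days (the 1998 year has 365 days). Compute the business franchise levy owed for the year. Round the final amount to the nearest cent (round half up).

1998-01-01 to 1998-04-07: 97 days at 0.5% → $2,936,000 × 0.5% × 97/365 = $3,901.2603
1998-04-08 to 1998-06-22: 76 days at 1.2% → $2,936,000 × 1.2% × 76/365 = $7,335.9781
1998-06-23 to 1998-12-31: 192 days at 0.9% → $2,936,000 × 0.9% × 192/365 = $13,899.7479
Total = $25,136.9863

$25,136.99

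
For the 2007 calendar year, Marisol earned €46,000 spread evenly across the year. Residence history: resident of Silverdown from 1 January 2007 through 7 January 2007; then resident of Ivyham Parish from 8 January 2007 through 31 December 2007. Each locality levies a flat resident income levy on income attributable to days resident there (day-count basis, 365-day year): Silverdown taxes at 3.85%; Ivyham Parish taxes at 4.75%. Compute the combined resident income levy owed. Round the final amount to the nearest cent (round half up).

€2,177.06

Silverdown, 1 January – 7 January 2007: 7 days → €46,000 × 3.85% × 7/365 = €33.9644
Ivyham Parish, 8 January – 31 December 2007: 358 days → €46,000 × 4.75% × 358/365 = €2,143.0959
Total = €2,177.0603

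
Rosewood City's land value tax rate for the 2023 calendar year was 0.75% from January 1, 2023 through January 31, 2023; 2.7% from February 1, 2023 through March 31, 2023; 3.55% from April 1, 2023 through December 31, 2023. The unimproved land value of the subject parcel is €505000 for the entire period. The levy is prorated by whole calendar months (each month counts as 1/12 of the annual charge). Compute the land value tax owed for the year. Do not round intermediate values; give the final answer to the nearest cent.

January 1 – January 31, 2023: 1 month at 0.75% → €505000 × 0.75% × 1/12 = €315.6250
February 1 – March 31, 2023: 2 months at 2.7% → €505000 × 2.7% × 2/12 = €2272.5000
April 1 – December 31, 2023: 9 months at 3.55% → €505000 × 3.55% × 9/12 = €13445.6250
Total = €16033.7500

€16033.75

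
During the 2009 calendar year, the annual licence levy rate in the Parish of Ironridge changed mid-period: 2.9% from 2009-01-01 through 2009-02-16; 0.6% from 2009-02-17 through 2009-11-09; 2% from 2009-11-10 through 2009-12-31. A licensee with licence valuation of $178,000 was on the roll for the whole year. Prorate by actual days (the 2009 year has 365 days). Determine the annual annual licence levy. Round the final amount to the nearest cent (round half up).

$1,950.20

2009-01-01 to 2009-02-16: 47 days at 2.9% → $178,000 × 2.9% × 47/365 = $664.6959
2009-02-17 to 2009-11-09: 266 days at 0.6% → $178,000 × 0.6% × 266/365 = $778.3233
2009-11-10 to 2009-12-31: 52 days at 2% → $178,000 × 2% × 52/365 = $507.1781
Total = $1,950.1973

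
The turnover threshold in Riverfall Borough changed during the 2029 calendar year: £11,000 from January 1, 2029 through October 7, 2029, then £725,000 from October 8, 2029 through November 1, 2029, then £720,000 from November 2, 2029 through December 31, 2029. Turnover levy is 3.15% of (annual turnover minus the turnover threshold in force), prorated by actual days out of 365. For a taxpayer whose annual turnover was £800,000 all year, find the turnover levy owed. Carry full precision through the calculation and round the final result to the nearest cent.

£19,641.76

January 1 – October 7, 2029: 280 days, exemption £11,000 → (£800,000 − £11,000) × 3.15% × 280/365 = £19,065.6986
October 8 – November 1, 2029: 25 days, exemption £725,000 → (£800,000 − £725,000) × 3.15% × 25/365 = £161.8151
November 2 – December 31, 2029: 60 days, exemption £720,000 → (£800,000 − £720,000) × 3.15% × 60/365 = £414.2466
Total = £19,641.7603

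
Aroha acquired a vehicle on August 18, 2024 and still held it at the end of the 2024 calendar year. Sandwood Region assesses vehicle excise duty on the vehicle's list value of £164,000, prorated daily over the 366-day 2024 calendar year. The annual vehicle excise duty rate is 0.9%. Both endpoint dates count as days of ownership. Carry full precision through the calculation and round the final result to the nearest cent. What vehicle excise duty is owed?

£548.46

Days held (August 18 – December 31, 2024): 136 out of 366
Tax = £164,000 × 0.9% × 136/366 = £548.4590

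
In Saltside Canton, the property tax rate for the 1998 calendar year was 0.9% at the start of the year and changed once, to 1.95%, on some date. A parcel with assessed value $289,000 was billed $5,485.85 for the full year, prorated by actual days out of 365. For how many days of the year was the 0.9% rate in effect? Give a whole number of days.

Let d = days at the first rate; then 365 − d days at the second rate.
$289,000 × [0.9%·d + 1.95%·(365−d)] / 365 = $5,485.85
Solving gives d = 18, so the new rate took effect on 19 Jan 1998.

18 days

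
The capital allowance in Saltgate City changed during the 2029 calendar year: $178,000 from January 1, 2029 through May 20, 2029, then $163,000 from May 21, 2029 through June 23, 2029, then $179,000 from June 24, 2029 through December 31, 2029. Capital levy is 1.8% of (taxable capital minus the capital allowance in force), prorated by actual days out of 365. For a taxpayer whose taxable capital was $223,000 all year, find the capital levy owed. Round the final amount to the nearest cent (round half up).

$825.73

January 1 – May 20, 2029: 140 days, exemption $178,000 → ($223,000 − $178,000) × 1.8% × 140/365 = $310.6849
May 21 – June 23, 2029: 34 days, exemption $163,000 → ($223,000 − $163,000) × 1.8% × 34/365 = $100.6027
June 24 – December 31, 2029: 191 days, exemption $179,000 → ($223,000 − $179,000) × 1.8% × 191/365 = $414.4438
Total = $825.7315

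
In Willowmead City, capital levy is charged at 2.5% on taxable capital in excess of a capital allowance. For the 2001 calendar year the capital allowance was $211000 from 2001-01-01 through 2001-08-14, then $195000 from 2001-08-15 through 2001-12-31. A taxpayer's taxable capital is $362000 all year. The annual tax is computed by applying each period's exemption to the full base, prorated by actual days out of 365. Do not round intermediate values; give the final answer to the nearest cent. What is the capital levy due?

2001-01-01 to 2001-08-14: 226 days, exemption $211000 → ($362000 − $211000) × 2.5% × 226/365 = $2337.3973
2001-08-15 to 2001-12-31: 139 days, exemption $195000 → ($362000 − $195000) × 2.5% × 139/365 = $1589.9315
Total = $3927.3288

$3927.33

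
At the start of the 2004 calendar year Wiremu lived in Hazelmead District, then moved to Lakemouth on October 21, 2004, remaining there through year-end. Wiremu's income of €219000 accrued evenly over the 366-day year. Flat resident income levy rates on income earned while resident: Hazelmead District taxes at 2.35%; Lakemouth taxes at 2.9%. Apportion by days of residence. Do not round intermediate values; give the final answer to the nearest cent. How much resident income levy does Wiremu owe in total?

Hazelmead District, January 1 – October 20, 2004: 294 days → €219000 × 2.35% × 294/366 = €4134.0738
Lakemouth, October 21 – December 31, 2004: 72 days → €219000 × 2.9% × 72/366 = €1249.3770
Total = €5383.4508

€5383.45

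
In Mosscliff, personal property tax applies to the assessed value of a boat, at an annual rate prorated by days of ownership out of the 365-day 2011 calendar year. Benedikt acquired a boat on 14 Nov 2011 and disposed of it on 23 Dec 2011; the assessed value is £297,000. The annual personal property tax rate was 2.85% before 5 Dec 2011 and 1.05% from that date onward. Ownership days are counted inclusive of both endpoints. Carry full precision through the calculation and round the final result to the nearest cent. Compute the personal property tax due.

14 Nov – 4 Dec 2011: 21 days at 2.85% → £297,000 × 2.85% × 21/365 = £486.9986
5 Dec – 23 Dec 2011: 19 days at 1.05% → £297,000 × 1.05% × 19/365 = £162.3329
Total = £649.3315

£649.33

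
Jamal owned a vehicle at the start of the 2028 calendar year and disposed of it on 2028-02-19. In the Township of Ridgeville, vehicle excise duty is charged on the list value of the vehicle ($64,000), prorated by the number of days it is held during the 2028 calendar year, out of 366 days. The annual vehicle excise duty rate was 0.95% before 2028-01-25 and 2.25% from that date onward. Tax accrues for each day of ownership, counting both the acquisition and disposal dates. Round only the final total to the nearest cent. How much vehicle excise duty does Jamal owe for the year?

2028-01-01 to 2028-01-24: 24 days at 0.95% → $64,000 × 0.95% × 24/366 = $39.8689
2028-01-25 to 2028-02-19: 26 days at 2.25% → $64,000 × 2.25% × 26/366 = $102.2951
Total = $142.1639

$142.16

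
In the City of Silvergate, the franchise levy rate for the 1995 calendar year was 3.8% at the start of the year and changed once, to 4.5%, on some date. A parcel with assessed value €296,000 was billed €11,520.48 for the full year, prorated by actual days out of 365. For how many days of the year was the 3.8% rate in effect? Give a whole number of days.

Let d = days at the first rate; then 365 − d days at the second rate.
€296,000 × [3.8%·d + 4.5%·(365−d)] / 365 = €11,520.48
Solving gives d = 317, so the new rate took effect on 14 Nov 1995.

317 days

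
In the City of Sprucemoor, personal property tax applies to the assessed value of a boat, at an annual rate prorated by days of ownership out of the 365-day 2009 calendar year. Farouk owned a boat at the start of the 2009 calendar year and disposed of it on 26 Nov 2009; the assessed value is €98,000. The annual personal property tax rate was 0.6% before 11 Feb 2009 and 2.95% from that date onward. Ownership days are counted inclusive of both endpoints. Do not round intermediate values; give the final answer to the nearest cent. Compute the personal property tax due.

1 Jan – 10 Feb 2009: 41 days at 0.6% → €98,000 × 0.6% × 41/365 = €66.0493
11 Feb – 26 Nov 2009: 289 days at 2.95% → €98,000 × 2.95% × 289/365 = €2,289.0384
Total = €2,355.0877

€2,355.09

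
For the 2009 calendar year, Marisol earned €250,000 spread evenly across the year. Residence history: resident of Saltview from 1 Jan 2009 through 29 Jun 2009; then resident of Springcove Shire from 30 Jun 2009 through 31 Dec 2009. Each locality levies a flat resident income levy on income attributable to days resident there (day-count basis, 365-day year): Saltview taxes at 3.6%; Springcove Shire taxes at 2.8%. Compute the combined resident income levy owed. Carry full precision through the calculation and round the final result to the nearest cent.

Saltview, 1 Jan – 29 Jun 2009: 180 days → €250,000 × 3.6% × 180/365 = €4,438.3562
Springcove Shire, 30 Jun – 31 Dec 2009: 185 days → €250,000 × 2.8% × 185/365 = €3,547.9452
Total = €7,986.3014

€7,986.30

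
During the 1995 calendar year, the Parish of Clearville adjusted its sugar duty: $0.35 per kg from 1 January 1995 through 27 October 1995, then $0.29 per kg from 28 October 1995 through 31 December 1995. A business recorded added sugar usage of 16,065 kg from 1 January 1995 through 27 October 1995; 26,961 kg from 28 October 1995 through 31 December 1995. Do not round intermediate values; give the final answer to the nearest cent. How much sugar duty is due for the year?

1 January – 27 October 1995: 16,065 kg at $0.35/kg → $5622.75
28 October – 31 December 1995: 26,961 kg at $0.29/kg → $7818.69

$13441.44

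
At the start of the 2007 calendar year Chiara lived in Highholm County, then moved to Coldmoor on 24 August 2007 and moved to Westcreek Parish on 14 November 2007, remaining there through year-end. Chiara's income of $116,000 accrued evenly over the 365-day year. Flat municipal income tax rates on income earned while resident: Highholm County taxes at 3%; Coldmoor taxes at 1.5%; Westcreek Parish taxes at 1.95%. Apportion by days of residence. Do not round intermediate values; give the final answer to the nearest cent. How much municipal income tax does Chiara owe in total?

$2,928.92

Highholm County, 1 January – 23 August 2007: 235 days → $116,000 × 3% × 235/365 = $2,240.5479
Coldmoor, 24 August – 13 November 2007: 82 days → $116,000 × 1.5% × 82/365 = $390.9041
Westcreek Parish, 14 November – 31 December 2007: 48 days → $116,000 × 1.95% × 48/365 = $297.4685
Total = $2,928.9205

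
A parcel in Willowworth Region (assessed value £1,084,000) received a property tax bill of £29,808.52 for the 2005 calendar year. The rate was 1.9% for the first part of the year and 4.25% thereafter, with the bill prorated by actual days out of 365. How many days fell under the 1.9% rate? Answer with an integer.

Let d = days at the first rate; then 365 − d days at the second rate.
£1,084,000 × [1.9%·d + 4.25%·(365−d)] / 365 = £29,808.52
Solving gives d = 233, so the new rate took effect on 22 August 2005.

233 days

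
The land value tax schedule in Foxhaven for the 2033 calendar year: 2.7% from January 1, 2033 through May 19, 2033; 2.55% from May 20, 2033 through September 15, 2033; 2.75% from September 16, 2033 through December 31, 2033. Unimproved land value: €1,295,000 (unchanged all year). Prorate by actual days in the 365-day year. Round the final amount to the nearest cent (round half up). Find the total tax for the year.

€34,521.51

January 1 – May 19, 2033: 139 days at 2.7% → €1,295,000 × 2.7% × 139/365 = €13,315.4384
May 20 – September 15, 2033: 119 days at 2.55% → €1,295,000 × 2.55% × 119/365 = €10,766.2397
September 16 – December 31, 2033: 107 days at 2.75% → €1,295,000 × 2.75% × 107/365 = €10,439.8288
Total = €34,521.5068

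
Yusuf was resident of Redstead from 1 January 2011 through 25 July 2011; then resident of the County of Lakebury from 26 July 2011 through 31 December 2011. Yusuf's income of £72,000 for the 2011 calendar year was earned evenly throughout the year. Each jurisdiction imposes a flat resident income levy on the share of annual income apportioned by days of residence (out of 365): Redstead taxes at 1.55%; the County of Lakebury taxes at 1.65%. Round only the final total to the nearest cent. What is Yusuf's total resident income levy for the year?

Redstead, 1 January – 25 July 2011: 206 days → £72,000 × 1.55% × 206/365 = £629.8521
The County of Lakebury, 26 July – 31 December 2011: 159 days → £72,000 × 1.65% × 159/365 = £517.5123
Total = £1,147.3644

£1,147.36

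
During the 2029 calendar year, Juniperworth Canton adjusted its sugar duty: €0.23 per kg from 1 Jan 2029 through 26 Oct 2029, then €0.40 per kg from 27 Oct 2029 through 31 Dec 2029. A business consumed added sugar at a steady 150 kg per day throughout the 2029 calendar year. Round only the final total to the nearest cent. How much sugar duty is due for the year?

€14,275.50

1 Jan – 26 Oct 2029: 299 days × 150 kg/day = 44,850 kg at €0.23/kg → €10,315.50
27 Oct – 31 Dec 2029: 66 days × 150 kg/day = 9,900 kg at €0.40/kg → €3,960.00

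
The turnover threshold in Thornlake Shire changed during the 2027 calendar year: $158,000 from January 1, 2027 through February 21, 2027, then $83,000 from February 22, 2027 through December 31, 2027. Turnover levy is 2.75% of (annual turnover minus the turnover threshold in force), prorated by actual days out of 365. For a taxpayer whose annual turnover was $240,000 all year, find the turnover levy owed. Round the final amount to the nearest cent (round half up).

$4,023.66

January 1 – February 21, 2027: 52 days, exemption $158,000 → ($240,000 − $158,000) × 2.75% × 52/365 = $321.2603
February 22 – December 31, 2027: 313 days, exemption $83,000 → ($240,000 − $83,000) × 2.75% × 313/365 = $3,702.4041
Total = $4,023.6644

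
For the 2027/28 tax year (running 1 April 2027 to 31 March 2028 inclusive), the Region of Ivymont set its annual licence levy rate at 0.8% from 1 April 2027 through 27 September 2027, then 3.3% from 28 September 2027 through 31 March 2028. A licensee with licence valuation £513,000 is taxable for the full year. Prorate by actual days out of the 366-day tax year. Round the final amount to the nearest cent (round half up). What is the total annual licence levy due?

£10,621.62

1 April – 27 September 2027: 180 days at 0.8% → £513,000 × 0.8% × 180/366 = £2,018.3607
28 September 2027 – 31 March 2028: 186 days at 3.3% → £513,000 × 3.3% × 186/366 = £8,603.2623
Total = £10,621.6230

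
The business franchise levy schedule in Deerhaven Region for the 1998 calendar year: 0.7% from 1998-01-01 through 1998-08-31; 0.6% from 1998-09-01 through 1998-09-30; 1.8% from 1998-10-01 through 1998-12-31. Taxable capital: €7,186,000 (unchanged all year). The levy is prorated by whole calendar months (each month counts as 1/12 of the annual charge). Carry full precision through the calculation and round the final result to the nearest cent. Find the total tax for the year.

1998-01-01 to 1998-08-31: 8 months at 0.7% → €7,186,000 × 0.7% × 8/12 = €33,534.6667
1998-09-01 to 1998-09-30: 1 month at 0.6% → €7,186,000 × 0.6% × 1/12 = €3,593.0000
1998-10-01 to 1998-12-31: 3 months at 1.8% → €7,186,000 × 1.8% × 3/12 = €32,337.0000
Total = €69,464.6667

€69,464.67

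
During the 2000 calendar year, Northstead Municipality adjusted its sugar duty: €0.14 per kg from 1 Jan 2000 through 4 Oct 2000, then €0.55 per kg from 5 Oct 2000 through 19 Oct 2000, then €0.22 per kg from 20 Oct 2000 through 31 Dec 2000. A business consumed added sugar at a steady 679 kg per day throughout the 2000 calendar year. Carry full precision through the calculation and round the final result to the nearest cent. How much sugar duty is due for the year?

1 Jan – 4 Oct 2000: 278 days × 679 kg/day = 188,762 kg at €0.14/kg → €26,426.68
5 Oct – 19 Oct 2000: 15 days × 679 kg/day = 10,185 kg at €0.55/kg → €5,601.75
20 Oct – 31 Dec 2000: 73 days × 679 kg/day = 49,567 kg at €0.22/kg → €10,904.74

€42,933.17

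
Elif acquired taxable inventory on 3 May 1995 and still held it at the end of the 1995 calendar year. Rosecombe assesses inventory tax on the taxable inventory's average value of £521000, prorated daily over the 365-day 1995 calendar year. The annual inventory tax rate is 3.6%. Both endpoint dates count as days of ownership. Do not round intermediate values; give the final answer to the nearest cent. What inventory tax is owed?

£12486.87

Days held (3 May – 31 December 1995): 243 out of 365
Tax = £521000 × 3.6% × 243/365 = £12486.8712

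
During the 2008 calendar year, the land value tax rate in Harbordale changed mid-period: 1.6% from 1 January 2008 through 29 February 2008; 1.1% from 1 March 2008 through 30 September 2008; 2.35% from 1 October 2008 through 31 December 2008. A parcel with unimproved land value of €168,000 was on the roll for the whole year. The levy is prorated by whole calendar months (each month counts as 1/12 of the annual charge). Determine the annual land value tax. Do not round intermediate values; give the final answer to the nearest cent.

€2,513.00

1 January – 29 February 2008: 2 months at 1.6% → €168,000 × 1.6% × 2/12 = €448.0000
1 March – 30 September 2008: 7 months at 1.1% → €168,000 × 1.1% × 7/12 = €1,078.0000
1 October – 31 December 2008: 3 months at 2.35% → €168,000 × 2.35% × 3/12 = €987.0000
Total = €2,513.0000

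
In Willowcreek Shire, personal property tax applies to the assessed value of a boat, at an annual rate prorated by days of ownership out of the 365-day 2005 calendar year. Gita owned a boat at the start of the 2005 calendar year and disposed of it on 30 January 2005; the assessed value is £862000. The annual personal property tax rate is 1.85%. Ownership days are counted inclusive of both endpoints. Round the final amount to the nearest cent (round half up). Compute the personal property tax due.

£1310.71

Days held (1 January – 30 January 2005): 30 out of 365
Tax = £862000 × 1.85% × 30/365 = £1310.7123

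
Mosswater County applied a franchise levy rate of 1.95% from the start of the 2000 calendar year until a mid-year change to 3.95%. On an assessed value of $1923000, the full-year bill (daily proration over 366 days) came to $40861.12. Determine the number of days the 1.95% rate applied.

334 days

Let d = days at the first rate; then 366 − d days at the second rate.
$1923000 × [1.95%·d + 3.95%·(366−d)] / 366 = $40861.12
Solving gives d = 334, so the new rate took effect on 30 November 2000.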